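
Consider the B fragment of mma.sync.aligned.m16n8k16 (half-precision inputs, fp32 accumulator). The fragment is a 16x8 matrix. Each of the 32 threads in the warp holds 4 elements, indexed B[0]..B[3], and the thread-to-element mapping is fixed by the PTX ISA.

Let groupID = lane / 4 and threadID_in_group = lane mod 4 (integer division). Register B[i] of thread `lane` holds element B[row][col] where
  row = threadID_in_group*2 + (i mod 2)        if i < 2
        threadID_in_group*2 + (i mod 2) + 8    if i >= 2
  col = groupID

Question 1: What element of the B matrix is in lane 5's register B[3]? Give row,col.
11,1

5: G=1,T=1
[3] (1*2+1+8,1) = (11,1)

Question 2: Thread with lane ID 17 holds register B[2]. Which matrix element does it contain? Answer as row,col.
10,4

lane 17: g=4 (17/4), t=1 (17%4)
i=2: r=1*2+0+8=10, c=g=4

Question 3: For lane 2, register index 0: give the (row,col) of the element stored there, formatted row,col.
L=2→G=2>>2=0, T=2&3=2
[0]→row 2·2+0+0=4  col G=0

4,0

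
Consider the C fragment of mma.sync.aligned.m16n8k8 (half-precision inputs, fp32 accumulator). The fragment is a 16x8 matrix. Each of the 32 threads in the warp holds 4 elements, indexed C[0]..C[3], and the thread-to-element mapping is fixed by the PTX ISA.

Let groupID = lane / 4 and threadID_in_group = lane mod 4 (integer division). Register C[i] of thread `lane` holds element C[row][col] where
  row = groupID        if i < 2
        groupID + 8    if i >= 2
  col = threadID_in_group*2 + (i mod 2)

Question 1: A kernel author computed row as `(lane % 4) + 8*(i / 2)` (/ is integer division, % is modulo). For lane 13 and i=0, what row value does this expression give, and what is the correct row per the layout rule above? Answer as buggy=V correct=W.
`(lane % 4) + 8*(i / 2)`[13,0]->1
lane 13->13/4=3, 13 mod 4=1
i=0  r:3+0->3  c:2·1+0->2
row: 1 vs 3

buggy=1 correct=3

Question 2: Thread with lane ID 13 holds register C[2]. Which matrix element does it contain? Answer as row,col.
11,2

13: gr=3,th=1
[2] (3+8,1*2+0) = (11,2)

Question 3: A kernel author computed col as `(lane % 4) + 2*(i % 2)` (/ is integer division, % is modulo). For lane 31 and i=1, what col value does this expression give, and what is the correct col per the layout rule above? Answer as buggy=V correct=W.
`(lane % 4) + 2*(i % 2)`[31,1]→5
L=31→G=31>>2=7, T=31&3=3
[1]→row 7+0=7  col 3·2+1=7
col: 5 vs 7

buggy=5 correct=7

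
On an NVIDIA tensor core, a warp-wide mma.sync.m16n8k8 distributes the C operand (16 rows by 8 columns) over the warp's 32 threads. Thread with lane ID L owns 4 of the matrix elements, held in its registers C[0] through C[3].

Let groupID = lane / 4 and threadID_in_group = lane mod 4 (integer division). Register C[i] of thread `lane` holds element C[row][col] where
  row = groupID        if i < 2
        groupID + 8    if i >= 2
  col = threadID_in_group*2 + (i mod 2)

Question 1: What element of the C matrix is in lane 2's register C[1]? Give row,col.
0,5

2: G=0,T=2
[1] (0+0,2*2+1) = (0,5)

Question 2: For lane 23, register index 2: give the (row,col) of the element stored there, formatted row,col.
L=23=>grp=23>>2=5, tig=23&3=3
[2]=>row 5+8=13  col 3·2+0=6

13,6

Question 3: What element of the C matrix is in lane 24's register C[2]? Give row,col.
14,0

L=24->gid=24>>2=6, tid=24&3=0
[2]->row 6+8=14  col 0·2+0=0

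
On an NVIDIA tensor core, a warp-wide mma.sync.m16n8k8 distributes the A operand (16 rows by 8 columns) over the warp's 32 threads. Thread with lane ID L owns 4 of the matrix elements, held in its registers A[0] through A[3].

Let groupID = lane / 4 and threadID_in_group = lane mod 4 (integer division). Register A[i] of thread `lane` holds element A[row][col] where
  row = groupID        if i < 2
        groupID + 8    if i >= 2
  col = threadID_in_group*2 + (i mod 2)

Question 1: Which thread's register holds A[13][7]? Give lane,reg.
23,3

r=13⇒gr=5,Rb=1  c=7⇒th=3,odd=1
L=5*4+3=23  i=1*2+1=3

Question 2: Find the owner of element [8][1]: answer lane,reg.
0,3

r=8->g=0,rb=1  c=1->t=0,b0=1
L=0*4+0=0  i=1*2+1=3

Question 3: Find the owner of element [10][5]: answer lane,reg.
10,3

r: 10->gid=2,r8=1  c: 5->tid=2,i&1=1
L=2*4+2=10  i=1*2+1=3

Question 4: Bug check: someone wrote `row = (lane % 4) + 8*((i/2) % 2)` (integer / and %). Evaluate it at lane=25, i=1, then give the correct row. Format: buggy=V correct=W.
buggy=1 correct=6

`(lane % 4) + 8*((i/2) % 2)`[25,1]->1
lane 25: g=6 (25/4), t=1 (25%4)
i=1: r=6+0=6, c=1*2+1=3
row: 1 vs 6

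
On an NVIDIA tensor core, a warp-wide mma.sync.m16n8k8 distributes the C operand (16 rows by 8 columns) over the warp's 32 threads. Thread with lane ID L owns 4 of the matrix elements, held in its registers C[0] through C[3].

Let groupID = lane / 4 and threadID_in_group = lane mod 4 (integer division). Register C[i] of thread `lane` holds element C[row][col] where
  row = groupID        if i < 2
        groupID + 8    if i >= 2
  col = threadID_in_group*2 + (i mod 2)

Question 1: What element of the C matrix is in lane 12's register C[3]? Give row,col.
12: grp=3,tig=0
[3] (3+8,0*2+1) = (11,1)

11,1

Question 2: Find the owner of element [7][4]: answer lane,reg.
r:7=>grp=7,rB=0  c:4=>tig=2,lo=0
L=7*4+2=30  i=0*2+0=0

30,0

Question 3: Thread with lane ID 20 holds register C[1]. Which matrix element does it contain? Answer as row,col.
20: G=5,T=0
[1] (5+0,0*2+1) = (5,1)

5,1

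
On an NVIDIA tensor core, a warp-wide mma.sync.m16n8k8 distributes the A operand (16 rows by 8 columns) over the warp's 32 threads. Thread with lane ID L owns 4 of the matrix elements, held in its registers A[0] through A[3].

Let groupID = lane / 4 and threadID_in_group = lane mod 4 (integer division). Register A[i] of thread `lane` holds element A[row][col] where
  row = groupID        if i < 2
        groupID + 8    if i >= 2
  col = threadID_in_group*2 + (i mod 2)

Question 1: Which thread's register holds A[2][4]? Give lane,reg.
10,0

r:2=>grp=2,rB=0  c:4=>tig=2,lo=0
L=2*4+2=10  i=0*2+0=0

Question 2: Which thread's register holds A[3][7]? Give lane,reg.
15,1

r=3→G=3,rhi=0  c=7→T=3,p=1
L=3*4+3=15  i=0*2+1=1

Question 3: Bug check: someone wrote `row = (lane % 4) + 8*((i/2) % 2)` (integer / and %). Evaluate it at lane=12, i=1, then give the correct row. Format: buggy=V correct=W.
`(lane % 4) + 8*((i/2) % 2)`[12,1]⇒0
lane 12: gr=3 (12/4), th=0 (12%4)
i=1: r=3+0=3, c=0*2+1=1
row: 0 vs 3

buggy=0 correct=3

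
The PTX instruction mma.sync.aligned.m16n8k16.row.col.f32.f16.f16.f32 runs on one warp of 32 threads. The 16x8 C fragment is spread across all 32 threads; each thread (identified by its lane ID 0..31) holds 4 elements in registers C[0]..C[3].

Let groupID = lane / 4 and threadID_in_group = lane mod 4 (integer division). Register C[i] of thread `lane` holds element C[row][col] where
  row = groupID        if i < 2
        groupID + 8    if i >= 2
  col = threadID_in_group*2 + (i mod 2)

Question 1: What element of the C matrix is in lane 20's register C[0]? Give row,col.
20: gr=5,th=0
[0] (5+0,0*2+0) = (5,0)

5,0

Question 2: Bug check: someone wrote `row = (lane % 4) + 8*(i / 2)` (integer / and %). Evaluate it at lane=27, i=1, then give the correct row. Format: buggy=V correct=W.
`(lane % 4) + 8*(i / 2)`[27,1]⇒3
27: gr=6,th=3
[1] (6+0,3*2+1) = (6,7)
row: 3 vs 6

buggy=3 correct=6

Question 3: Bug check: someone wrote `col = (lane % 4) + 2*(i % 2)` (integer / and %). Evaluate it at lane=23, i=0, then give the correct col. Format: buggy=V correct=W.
`(lane % 4) + 2*(i % 2)`[23,0]->3
L=23->gid=23>>2=5, tid=23&3=3
[0]->row 5+0=5  col 3·2+0=6
col: 3 vs 6

buggy=3 correct=6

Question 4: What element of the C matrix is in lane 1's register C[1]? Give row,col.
lane 1: g=0 (1/4), t=1 (1%4)
i=1: r=0+0=0, c=1*2+1=3

0,3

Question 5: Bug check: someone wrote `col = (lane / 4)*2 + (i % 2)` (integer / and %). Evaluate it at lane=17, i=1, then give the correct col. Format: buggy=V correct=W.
buggy=9 correct=3

`(lane / 4)*2 + (i % 2)`[17,1]->9
17: g=4,t=1
[1] (4+0,1*2+1) = (4,3)
col: 9 vs 3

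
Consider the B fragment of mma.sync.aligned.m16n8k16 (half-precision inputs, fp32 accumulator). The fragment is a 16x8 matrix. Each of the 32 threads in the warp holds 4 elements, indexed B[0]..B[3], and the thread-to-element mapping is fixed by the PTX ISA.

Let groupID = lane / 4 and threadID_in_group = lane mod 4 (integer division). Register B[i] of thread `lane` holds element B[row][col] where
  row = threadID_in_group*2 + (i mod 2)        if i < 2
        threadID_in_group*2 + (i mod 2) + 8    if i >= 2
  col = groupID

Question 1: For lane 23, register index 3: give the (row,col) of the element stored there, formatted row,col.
15,5

lane 23->23/4=5, 23 mod 4=3
i=3  r:2·3+1+8->15  c:5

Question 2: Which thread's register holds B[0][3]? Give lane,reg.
c=3→G=3  r=0→rhi=0,T=0,p=0
L=3*4+0=12  i=0*2+0=0

12,0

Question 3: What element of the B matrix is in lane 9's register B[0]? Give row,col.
2,2

L=9->g=9>>2=2, t=9&3=1
[0]->row 1·2+0+0=2  col g=2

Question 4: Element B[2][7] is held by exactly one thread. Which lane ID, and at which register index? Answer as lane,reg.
c=7->g=7  r=2->rb=0,t=1,b0=0
L=7*4+1=29  i=0*2+0=0

29,0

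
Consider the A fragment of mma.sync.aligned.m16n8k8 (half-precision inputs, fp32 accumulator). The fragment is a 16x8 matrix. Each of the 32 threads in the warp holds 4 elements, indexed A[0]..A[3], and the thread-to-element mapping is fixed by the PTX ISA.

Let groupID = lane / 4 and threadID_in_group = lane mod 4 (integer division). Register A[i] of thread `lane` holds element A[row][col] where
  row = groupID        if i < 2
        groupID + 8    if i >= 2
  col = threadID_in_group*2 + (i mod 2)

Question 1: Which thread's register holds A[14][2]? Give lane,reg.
25,2

r=14->g=6,rb=1  c=2->t=1,b0=0
L=6*4+1=25  i=1*2+0=2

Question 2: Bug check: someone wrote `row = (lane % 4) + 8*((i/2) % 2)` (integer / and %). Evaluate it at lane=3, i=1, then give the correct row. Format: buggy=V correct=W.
buggy=3 correct=0

`(lane % 4) + 8*((i/2) % 2)`[3,1]⇒3
3: gr=0,th=3
[1] (0+0,3*2+1) = (0,7)
row: 3 vs 0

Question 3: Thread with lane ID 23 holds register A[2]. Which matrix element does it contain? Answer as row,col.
13,6

lane 23→23/4=5, 23 mod 4=3
i=2  r:5+8→13  c:2·3+0→6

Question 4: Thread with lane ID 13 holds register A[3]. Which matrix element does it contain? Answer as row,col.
11,3

13: grp=3,tig=1
[3] (3+8,1*2+1) = (11,3)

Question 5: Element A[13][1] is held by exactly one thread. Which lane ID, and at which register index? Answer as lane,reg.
20,3

r: 13->gid=5,r8=1  c: 1->tid=0,i&1=1
L=5*4+0=20  i=1*2+1=3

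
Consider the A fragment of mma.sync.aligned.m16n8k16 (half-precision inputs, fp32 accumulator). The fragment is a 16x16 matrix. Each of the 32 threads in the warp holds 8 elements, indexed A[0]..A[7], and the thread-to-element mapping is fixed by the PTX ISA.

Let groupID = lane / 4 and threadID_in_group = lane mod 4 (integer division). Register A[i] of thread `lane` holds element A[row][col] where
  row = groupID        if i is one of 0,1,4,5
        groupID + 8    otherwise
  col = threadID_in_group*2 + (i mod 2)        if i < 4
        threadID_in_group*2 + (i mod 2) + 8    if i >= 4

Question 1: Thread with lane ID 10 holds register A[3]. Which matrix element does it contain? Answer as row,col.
10: G=2,T=2
[3] (2+8,2*2+1+0) = (10,5)

10,5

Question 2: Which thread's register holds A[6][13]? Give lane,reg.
r=6->g=6,rb=0  c=13->cb=1,t=2,b0=1
L=6*4+2=26  i=1*4+0*2+1=5

26,5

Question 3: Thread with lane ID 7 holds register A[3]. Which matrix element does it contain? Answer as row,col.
7: gid=1,tid=3
[3] (1+8,3*2+1+0) = (9,7)

9,7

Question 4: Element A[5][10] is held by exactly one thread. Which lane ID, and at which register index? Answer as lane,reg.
21,4

r: 5->gid=5,r8=0  c: 10->c8=1,tid=1,i&1=0
L=5*4+1=21  i=1*4+0*2+0=4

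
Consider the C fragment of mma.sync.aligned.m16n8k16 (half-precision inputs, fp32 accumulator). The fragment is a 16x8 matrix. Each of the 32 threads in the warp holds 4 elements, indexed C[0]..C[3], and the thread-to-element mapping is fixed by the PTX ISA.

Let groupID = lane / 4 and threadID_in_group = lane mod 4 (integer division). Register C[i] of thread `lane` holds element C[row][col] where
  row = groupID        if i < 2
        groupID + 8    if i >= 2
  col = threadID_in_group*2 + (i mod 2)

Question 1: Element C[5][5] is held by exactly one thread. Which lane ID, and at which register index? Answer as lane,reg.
r=5→G=5,rhi=0  c=5→T=2,p=1
L=5*4+2=22  i=0*2+1=1

22,1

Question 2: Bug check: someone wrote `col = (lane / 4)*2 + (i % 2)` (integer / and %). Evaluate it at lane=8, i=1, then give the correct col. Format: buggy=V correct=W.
buggy=5 correct=1

`(lane / 4)*2 + (i % 2)`[8,1]⇒5
L=8⇒gr=8>>2=2, th=8&3=0
[1]⇒row 2+0=2  col 0·2+1=1
col: 5 vs 1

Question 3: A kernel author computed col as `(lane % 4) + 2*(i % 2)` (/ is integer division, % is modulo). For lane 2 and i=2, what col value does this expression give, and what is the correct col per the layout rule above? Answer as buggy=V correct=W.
`(lane % 4) + 2*(i % 2)`[2,2]→2
2: G=0,T=2
[2] (0+8,2*2+0) = (8,4)
col: 2 vs 4

buggy=2 correct=4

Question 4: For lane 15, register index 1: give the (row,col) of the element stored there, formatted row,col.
lane 15->15/4=3, 15 mod 4=3
i=1  r:3+0->3  c:2·3+1->7

3,7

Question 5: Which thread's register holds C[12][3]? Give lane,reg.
17,3

r=12→G=4,rhi=1  c=3→T=1,p=1
L=4*4+1=17  i=1*2+1=3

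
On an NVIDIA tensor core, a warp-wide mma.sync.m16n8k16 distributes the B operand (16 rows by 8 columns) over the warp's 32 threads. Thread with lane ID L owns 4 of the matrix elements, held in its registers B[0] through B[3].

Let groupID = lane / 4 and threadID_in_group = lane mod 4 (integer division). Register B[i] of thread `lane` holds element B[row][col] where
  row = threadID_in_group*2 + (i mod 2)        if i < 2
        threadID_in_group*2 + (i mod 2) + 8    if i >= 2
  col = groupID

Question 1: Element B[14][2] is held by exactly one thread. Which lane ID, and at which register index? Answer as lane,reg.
11,2

c=2⇒gr=2  r=14⇒Rb=1,th=3,odd=0
L=2*4+3=11  i=1*2+0=2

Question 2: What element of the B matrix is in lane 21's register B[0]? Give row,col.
2,5

L=21->g=21>>2=5, t=21&3=1
[0]->row 1·2+0+0=2  col g=5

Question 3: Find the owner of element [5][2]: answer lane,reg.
c:2=>grp=2  r:5=>rB=0,tig=2,lo=1
L=2*4+2=10  i=0*2+1=1

10,1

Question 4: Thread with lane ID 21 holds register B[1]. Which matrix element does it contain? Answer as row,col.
3,5

21: grp=5,tig=1
[1] (1*2+1+0,5) = (3,5)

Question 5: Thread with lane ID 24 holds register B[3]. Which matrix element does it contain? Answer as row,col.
9,6

lane 24: gid=6 (24/4), tid=0 (24%4)
i=3: r=0*2+1+8=9, c=gid=6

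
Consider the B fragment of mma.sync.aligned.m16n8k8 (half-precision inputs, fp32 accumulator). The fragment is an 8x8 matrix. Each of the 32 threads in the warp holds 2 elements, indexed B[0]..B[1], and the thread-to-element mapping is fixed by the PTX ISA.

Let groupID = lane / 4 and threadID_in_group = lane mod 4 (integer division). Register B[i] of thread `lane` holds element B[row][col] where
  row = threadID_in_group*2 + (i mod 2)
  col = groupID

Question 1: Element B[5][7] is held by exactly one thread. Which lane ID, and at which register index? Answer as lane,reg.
30,1

c:7=>grp=7  r:5=>tig=2,lo=1
L=7*4+2=30  i=1=1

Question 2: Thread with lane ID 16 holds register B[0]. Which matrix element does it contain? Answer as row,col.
lane 16: grp=4 (16/4), tig=0 (16%4)
i=0: r=0*2+0=0, c=grp=4

0,4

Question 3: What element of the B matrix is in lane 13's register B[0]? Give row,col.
2,3

13: G=3,T=1
[0] (1*2+0,3) = (2,3)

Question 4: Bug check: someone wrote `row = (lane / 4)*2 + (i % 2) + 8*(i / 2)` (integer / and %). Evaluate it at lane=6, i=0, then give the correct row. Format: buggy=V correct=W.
`(lane / 4)*2 + (i % 2) + 8*(i / 2)`[6,0]->2
lane 6->6/4=1, 6 mod 4=2
i=0  r:2·2+0->4  c:1
row: 2 vs 4

buggy=2 correct=4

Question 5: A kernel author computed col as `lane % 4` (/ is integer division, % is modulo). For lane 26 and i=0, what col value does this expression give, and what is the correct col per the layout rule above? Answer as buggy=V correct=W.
buggy=2 correct=6

`lane % 4`[26,0]⇒2
lane 26: gr=6 (26/4), th=2 (26%4)
i=0: r=2*2+0=4, c=gr=6
col: 2 vs 6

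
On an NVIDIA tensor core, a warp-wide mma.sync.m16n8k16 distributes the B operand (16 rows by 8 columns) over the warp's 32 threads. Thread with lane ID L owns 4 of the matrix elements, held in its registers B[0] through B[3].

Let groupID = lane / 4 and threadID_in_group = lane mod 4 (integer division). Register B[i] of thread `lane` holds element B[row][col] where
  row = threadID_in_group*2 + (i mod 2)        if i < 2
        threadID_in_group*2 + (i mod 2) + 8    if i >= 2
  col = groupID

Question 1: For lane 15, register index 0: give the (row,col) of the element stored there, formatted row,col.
6,3

15: grp=3,tig=3
[0] (3*2+0+0,3) = (6,3)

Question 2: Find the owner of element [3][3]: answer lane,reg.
13,1

c=3⇒gr=3  r=3⇒Rb=0,th=1,odd=1
L=3*4+1=13  i=0*2+1=1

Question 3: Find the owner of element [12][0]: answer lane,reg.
c=0⇒gr=0  r=12⇒Rb=1,th=2,odd=0
L=0*4+2=2  i=1*2+0=2

2,2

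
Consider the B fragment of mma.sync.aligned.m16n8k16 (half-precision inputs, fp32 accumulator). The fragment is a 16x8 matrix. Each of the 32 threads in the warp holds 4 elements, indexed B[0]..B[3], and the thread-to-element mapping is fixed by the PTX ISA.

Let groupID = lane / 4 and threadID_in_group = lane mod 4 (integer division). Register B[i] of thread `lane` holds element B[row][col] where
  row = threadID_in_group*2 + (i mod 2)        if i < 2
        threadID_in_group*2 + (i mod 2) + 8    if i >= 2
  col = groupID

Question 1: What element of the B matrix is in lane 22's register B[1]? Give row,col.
5,5

22: gid=5,tid=2
[1] (2*2+1+0,5) = (5,5)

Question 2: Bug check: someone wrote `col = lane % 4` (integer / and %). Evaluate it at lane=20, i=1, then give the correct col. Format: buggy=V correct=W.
buggy=0 correct=5

`lane % 4`[20,1]→0
L=20→G=20>>2=5, T=20&3=0
[1]→row 0·2+1+0=1  col G=5
col: 0 vs 5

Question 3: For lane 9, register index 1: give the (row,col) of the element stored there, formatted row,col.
L=9=>grp=9>>2=2, tig=9&3=1
[1]=>row 1·2+1+0=3  col grp=2

3,2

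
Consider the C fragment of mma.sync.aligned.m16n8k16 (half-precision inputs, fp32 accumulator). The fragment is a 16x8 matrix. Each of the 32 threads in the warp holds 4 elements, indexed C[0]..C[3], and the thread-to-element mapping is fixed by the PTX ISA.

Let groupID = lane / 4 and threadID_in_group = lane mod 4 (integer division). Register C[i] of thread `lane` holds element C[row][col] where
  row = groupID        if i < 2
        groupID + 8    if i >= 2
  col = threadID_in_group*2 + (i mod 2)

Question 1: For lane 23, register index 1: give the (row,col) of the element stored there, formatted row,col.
23: G=5,T=3
[1] (5+0,3*2+1) = (5,7)

5,7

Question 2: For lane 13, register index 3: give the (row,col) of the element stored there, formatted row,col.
11,3

lane 13->13/4=3, 13 mod 4=1
i=3  r:3+8->11  c:2·1+1->3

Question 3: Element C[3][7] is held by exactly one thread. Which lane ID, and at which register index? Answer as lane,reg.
15,1

r=3⇒gr=3,Rb=0  c=7⇒th=3,odd=1
L=3*4+3=15  i=0*2+1=1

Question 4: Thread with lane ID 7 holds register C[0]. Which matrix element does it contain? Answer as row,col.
1,6

lane 7: gid=1 (7/4), tid=3 (7%4)
i=0: r=1+0=1, c=3*2+0=6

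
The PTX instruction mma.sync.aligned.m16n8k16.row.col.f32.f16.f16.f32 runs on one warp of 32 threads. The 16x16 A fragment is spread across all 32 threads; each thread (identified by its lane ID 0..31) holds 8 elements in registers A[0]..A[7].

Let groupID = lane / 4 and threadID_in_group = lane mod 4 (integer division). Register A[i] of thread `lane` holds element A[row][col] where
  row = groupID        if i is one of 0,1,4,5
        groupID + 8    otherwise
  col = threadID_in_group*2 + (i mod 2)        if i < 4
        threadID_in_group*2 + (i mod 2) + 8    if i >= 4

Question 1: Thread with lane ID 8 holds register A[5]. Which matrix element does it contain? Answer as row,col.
lane 8: g=2 (8/4), t=0 (8%4)
i=5: r=2+0=2, c=0*2+1+8=9

2,9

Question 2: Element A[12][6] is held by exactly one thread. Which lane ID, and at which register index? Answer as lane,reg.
19,2

r: 12->gid=4,r8=1  c: 6->c8=0,tid=3,i&1=0
L=4*4+3=19  i=0*4+1*2+0=2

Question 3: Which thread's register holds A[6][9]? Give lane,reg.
r: 6->gid=6,r8=0  c: 9->c8=1,tid=0,i&1=1
L=6*4+0=24  i=1*4+0*2+1=5

24,5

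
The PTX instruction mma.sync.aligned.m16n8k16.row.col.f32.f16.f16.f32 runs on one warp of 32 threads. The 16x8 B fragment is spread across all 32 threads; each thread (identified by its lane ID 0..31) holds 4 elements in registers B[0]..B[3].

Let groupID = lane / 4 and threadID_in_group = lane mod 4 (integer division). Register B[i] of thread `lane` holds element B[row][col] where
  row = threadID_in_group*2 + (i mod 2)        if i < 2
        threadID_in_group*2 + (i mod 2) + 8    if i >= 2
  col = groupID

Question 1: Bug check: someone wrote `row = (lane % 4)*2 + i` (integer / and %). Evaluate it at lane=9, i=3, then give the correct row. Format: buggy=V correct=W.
buggy=5 correct=11

`(lane % 4)*2 + i`[9,3]→5
L=9→G=9>>2=2, T=9&3=1
[3]→row 1·2+1+8=11  col G=2
row: 5 vs 11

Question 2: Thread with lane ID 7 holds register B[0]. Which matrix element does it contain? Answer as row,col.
6,1

7: gid=1,tid=3
[0] (3*2+0+0,1) = (6,1)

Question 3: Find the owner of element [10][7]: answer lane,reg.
c: 7->gid=7  r: 10->r8=1,tid=1,i&1=0
L=7*4+1=29  i=1*2+0=2

29,2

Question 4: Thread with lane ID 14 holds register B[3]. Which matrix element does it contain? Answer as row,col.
13,3

L=14=>grp=14>>2=3, tig=14&3=2
[3]=>row 2·2+1+8=13  col grp=3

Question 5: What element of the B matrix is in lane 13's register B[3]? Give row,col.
13: g=3,t=1
[3] (1*2+1+8,3) = (11,3)

11,3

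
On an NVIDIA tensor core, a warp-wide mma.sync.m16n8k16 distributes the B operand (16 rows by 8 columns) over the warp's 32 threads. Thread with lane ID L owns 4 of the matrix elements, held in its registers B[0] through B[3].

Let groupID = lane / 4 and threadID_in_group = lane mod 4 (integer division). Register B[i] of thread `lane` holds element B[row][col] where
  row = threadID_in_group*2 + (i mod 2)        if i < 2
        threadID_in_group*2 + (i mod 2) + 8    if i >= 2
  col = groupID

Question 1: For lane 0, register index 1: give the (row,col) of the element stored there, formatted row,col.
lane 0: G=0 (0/4), T=0 (0%4)
i=1: r=0*2+1+0=1, c=G=0

1,0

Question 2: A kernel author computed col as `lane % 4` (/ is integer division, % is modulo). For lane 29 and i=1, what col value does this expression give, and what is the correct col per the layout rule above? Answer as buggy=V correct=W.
buggy=1 correct=7

`lane % 4`[29,1]->1
lane 29: gid=7 (29/4), tid=1 (29%4)
i=1: r=1*2+1+0=3, c=gid=7
col: 1 vs 7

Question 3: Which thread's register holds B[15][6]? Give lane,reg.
c:6=>grp=6  r:15=>rB=1,tig=3,lo=1
L=6*4+3=27  i=1*2+1=3

27,3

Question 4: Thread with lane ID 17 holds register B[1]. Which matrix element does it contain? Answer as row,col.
3,4

lane 17->17/4=4, 17 mod 4=1
i=1  r:2·1+1+0->3  c:4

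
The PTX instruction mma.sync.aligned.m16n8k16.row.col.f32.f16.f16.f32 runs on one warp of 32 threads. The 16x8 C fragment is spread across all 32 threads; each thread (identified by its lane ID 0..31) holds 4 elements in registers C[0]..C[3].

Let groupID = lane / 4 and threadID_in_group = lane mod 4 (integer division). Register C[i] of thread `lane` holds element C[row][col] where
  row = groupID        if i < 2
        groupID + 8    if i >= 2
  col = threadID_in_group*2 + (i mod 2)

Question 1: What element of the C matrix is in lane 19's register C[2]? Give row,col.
lane 19: G=4 (19/4), T=3 (19%4)
i=2: r=4+8=12, c=3*2+0=6

12,6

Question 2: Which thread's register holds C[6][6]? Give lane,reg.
r=6→G=6,rhi=0  c=6→T=3,p=0
L=6*4+3=27  i=0*2+0=0

27,0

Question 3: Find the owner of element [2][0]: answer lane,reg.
r:2=>grp=2,rB=0  c:0=>tig=0,lo=0
L=2*4+0=8  i=0*2+0=0

8,0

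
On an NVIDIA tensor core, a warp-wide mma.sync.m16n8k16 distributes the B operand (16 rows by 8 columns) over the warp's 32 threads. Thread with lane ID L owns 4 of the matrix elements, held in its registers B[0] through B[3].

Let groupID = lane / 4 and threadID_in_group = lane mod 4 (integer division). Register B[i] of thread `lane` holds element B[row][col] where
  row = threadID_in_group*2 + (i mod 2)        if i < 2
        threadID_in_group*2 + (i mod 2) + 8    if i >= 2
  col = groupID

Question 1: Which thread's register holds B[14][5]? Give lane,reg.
c=5→G=5  r=14→rhi=1,T=3,p=0
L=5*4+3=23  i=1*2+0=2

23,2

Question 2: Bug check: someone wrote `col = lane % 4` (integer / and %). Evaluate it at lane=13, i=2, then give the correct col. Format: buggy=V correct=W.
`lane % 4`[13,2]⇒1
lane 13⇒13/4=3, 13 mod 4=1
i=2  r:2·1+0+8⇒10  c:3
col: 1 vs 3

buggy=1 correct=3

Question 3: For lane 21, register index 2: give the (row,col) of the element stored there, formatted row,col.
10,5

21: gr=5,th=1
[2] (1*2+0+8,5) = (10,5)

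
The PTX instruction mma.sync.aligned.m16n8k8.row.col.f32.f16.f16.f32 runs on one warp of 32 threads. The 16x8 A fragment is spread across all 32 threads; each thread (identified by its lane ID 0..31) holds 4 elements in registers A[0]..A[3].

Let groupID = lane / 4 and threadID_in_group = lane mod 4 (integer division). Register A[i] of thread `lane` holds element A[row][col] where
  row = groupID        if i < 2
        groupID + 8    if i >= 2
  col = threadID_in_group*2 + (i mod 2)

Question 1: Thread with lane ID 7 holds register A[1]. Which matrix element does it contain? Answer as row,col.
lane 7: g=1 (7/4), t=3 (7%4)
i=1: r=1+0=1, c=3*2+1=7

1,7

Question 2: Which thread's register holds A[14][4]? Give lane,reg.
26,2

r=14⇒gr=6,Rb=1  c=4⇒th=2,odd=0
L=6*4+2=26  i=1*2+0=2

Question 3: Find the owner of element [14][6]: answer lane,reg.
27,2

r: 14->gid=6,r8=1  c: 6->tid=3,i&1=0
L=6*4+3=27  i=1*2+0=2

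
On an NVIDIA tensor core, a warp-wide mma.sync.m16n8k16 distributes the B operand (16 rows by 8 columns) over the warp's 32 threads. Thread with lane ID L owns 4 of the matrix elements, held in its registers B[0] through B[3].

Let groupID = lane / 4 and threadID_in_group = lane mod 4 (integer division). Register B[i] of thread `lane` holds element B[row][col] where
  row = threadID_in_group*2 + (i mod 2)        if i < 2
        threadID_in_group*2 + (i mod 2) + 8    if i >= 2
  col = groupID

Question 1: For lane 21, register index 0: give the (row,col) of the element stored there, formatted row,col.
2,5

21: G=5,T=1
[0] (1*2+0+0,5) = (2,5)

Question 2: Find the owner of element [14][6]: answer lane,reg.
27,2

c=6⇒gr=6  r=14⇒Rb=1,th=3,odd=0
L=6*4+3=27  i=1*2+0=2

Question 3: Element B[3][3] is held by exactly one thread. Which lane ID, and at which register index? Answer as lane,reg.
13,1

c:3=>grp=3  r:3=>rB=0,tig=1,lo=1
L=3*4+1=13  i=0*2+1=1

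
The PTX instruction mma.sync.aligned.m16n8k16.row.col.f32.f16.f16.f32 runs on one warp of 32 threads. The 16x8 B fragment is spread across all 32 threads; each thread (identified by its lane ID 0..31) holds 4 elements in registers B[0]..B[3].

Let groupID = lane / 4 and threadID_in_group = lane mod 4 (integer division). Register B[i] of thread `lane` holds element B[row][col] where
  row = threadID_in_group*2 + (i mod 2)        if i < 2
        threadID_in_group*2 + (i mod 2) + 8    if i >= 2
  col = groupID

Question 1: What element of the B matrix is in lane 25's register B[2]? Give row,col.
L=25⇒gr=25>>2=6, th=25&3=1
[2]⇒row 1·2+0+8=10  col gr=6

10,6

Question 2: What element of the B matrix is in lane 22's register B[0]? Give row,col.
lane 22->22/4=5, 22 mod 4=2
i=0  r:2·2+0+0->4  c:5

4,5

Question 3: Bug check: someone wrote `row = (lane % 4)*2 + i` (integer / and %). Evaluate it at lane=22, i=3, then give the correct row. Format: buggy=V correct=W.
buggy=7 correct=13

`(lane % 4)*2 + i`[22,3]=>7
22: grp=5,tig=2
[3] (2*2+1+8,5) = (13,5)
row: 7 vs 13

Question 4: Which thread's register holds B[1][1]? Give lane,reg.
c:1=>grp=1  r:1=>rB=0,tig=0,lo=1
L=1*4+0=4  i=0*2+1=1

4,1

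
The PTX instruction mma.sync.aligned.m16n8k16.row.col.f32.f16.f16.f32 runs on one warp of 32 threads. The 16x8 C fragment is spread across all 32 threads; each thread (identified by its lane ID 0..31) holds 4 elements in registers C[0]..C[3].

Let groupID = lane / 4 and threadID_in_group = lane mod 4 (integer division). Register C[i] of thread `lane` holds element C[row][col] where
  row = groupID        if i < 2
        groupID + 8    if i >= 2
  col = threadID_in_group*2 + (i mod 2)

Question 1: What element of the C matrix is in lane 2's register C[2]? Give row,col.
lane 2=>2/4=0, 2 mod 4=2
i=2  r:0+8=>8  c:2·2+0=>4

8,4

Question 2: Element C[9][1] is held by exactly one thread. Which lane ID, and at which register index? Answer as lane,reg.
4,3

r=9⇒gr=1,Rb=1  c=1⇒th=0,odd=1
L=1*4+0=4  i=1*2+1=3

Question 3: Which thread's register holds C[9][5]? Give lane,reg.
6,3

r=9→G=1,rhi=1  c=5→T=2,p=1
L=1*4+2=6  i=1*2+1=3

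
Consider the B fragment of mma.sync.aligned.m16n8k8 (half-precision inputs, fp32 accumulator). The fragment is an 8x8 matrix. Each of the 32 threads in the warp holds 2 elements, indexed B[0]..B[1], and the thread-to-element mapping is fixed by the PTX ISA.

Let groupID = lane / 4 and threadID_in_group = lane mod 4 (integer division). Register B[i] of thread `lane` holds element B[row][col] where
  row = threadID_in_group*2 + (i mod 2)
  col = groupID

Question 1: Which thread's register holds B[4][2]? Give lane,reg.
c=2→G=2  r=4→T=2,p=0
L=2*4+2=10  i=0=0

10,0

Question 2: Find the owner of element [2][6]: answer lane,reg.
c=6⇒gr=6  r=2⇒th=1,odd=0
L=6*4+1=25  i=0=0

25,0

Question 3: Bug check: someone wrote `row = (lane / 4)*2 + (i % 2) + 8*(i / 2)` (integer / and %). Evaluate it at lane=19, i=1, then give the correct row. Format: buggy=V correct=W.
`(lane / 4)*2 + (i % 2) + 8*(i / 2)`[19,1]→9
lane 19: G=4 (19/4), T=3 (19%4)
i=1: r=3*2+1=7, c=G=4
row: 9 vs 7

buggy=9 correct=7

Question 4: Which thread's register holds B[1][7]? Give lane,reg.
c: 7->gid=7  r: 1->tid=0,i&1=1
L=7*4+0=28  i=1=1

28,1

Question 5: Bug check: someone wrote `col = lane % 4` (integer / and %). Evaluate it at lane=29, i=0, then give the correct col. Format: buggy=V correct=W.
`lane % 4`[29,0]⇒1
lane 29⇒29/4=7, 29 mod 4=1
i=0  r:2·1+0⇒2  c:7
col: 1 vs 7

buggy=1 correct=7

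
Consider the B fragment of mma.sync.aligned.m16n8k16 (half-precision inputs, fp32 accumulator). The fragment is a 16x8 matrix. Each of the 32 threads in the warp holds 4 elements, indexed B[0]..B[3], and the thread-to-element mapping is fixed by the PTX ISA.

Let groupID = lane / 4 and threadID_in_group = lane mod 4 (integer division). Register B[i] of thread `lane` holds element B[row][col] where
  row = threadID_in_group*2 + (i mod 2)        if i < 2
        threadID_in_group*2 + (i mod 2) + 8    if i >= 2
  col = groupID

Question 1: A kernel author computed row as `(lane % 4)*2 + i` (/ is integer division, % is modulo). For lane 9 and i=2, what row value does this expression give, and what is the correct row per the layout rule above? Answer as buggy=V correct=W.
`(lane % 4)*2 + i`[9,2]⇒4
9: gr=2,th=1
[2] (1*2+0+8,2) = (10,2)
row: 4 vs 10

buggy=4 correct=10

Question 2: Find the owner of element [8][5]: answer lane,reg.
c:5=>grp=5  r:8=>rB=1,tig=0,lo=0
L=5*4+0=20  i=1*2+0=2

20,2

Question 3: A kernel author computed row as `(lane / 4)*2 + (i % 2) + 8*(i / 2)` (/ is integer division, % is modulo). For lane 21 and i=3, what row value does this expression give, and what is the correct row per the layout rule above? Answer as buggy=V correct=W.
buggy=19 correct=11

`(lane / 4)*2 + (i % 2) + 8*(i / 2)`[21,3]=>19
lane 21: grp=5 (21/4), tig=1 (21%4)
i=3: r=1*2+1+8=11, c=grp=5
row: 19 vs 11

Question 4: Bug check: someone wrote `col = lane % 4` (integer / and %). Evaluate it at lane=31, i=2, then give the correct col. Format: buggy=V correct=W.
`lane % 4`[31,2]->3
L=31->g=31>>2=7, t=31&3=3
[2]->row 3·2+0+8=14  col g=7
col: 3 vs 7

buggy=3 correct=7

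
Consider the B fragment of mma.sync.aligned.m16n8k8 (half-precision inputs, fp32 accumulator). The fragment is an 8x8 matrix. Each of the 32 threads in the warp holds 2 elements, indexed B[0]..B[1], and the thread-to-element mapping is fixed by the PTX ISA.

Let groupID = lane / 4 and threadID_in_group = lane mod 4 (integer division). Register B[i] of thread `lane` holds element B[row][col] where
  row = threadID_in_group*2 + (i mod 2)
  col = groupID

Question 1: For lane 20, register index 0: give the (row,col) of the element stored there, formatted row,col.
20: g=5,t=0
[0] (0*2+0,5) = (0,5)

0,5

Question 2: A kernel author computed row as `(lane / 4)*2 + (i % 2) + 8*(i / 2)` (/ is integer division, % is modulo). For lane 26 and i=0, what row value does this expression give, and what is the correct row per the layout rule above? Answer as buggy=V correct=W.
buggy=12 correct=4

`(lane / 4)*2 + (i % 2) + 8*(i / 2)`[26,0]⇒12
lane 26: gr=6 (26/4), th=2 (26%4)
i=0: r=2*2+0=4, c=gr=6
row: 12 vs 4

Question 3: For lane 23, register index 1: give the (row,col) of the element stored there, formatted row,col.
7,5

lane 23→23/4=5, 23 mod 4=3
i=1  r:2·3+1→7  c:5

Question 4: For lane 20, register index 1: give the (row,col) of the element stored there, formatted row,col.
lane 20: gr=5 (20/4), th=0 (20%4)
i=1: r=0*2+1=1, c=gr=5

1,5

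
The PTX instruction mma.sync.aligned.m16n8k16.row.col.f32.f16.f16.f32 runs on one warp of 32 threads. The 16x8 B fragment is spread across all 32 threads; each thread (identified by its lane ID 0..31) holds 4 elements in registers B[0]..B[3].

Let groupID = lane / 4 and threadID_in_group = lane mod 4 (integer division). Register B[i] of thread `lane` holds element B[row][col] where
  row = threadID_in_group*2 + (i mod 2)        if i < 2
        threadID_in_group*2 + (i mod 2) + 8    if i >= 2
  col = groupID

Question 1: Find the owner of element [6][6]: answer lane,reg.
27,0

c:6=>grp=6  r:6=>rB=0,tig=3,lo=0
L=6*4+3=27  i=0*2+0=0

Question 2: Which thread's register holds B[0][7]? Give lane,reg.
c=7->g=7  r=0->rb=0,t=0,b0=0
L=7*4+0=28  i=0*2+0=0

28,0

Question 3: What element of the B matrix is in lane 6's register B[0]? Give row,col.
4,1

L=6->gid=6>>2=1, tid=6&3=2
[0]->row 2·2+0+0=4  col gid=1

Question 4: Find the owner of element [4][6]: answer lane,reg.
26,0

c=6->g=6  r=4->rb=0,t=2,b0=0
L=6*4+2=26  i=0*2+0=0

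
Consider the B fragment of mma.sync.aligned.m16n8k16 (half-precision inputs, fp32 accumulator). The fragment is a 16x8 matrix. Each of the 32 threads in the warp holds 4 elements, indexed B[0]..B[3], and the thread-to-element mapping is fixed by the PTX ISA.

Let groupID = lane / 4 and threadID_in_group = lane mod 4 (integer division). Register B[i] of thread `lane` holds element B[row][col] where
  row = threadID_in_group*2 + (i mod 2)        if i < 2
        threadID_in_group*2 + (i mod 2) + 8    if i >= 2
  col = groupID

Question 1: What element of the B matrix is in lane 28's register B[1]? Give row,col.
lane 28: gr=7 (28/4), th=0 (28%4)
i=1: r=0*2+1+0=1, c=gr=7

1,7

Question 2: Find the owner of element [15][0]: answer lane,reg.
3,3

c:0=>grp=0  r:15=>rB=1,tig=3,lo=1
L=0*4+3=3  i=1*2+1=3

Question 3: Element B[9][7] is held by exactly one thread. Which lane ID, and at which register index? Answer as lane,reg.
28,3

c: 7->gid=7  r: 9->r8=1,tid=0,i&1=1
L=7*4+0=28  i=1*2+1=3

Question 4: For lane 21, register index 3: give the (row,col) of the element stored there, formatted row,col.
11,5

lane 21: G=5 (21/4), T=1 (21%4)
i=3: r=1*2+1+8=11, c=G=5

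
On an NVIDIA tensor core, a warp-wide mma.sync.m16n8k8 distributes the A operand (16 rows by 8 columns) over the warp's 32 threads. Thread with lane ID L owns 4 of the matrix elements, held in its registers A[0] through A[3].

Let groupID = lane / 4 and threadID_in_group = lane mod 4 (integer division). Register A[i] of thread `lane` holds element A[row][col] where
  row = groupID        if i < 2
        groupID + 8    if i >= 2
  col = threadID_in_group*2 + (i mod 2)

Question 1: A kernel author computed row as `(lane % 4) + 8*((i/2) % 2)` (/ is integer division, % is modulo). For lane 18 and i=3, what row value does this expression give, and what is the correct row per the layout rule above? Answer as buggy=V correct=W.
buggy=10 correct=12

`(lane % 4) + 8*((i/2) % 2)`[18,3]->10
18: g=4,t=2
[3] (4+8,2*2+1) = (12,5)
row: 10 vs 12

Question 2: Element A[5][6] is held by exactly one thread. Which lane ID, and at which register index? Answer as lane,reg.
r:5=>grp=5,rB=0  c:6=>tig=3,lo=0
L=5*4+3=23  i=0*2+0=0

23,0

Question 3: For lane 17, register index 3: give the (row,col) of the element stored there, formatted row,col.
12,3

L=17→G=17>>2=4, T=17&3=1
[3]→row 4+8=12  col 1·2+1=3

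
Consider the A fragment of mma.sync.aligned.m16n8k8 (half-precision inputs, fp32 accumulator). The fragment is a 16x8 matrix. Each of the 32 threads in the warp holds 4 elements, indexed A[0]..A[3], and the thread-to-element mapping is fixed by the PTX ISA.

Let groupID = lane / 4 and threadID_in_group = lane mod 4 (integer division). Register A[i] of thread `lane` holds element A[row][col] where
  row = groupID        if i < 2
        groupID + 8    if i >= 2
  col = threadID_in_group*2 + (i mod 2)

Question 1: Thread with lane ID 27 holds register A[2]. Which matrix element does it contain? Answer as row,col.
14,6

27: gid=6,tid=3
[2] (6+8,3*2+0) = (14,6)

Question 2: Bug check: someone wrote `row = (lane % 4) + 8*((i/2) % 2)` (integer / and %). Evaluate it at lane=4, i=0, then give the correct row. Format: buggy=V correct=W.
buggy=0 correct=1

`(lane % 4) + 8*((i/2) % 2)`[4,0]⇒0
L=4⇒gr=4>>2=1, th=4&3=0
[0]⇒row 1+0=1  col 0·2+0=0
row: 0 vs 1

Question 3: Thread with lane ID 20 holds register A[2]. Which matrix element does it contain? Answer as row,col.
13,0

20: gr=5,th=0
[2] (5+8,0*2+0) = (13,0)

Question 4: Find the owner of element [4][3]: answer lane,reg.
17,1

r=4->g=4,rb=0  c=3->t=1,b0=1
L=4*4+1=17  i=0*2+1=1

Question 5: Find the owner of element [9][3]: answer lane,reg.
r: 9->gid=1,r8=1  c: 3->tid=1,i&1=1
L=1*4+1=5  i=1*2+1=3

5,3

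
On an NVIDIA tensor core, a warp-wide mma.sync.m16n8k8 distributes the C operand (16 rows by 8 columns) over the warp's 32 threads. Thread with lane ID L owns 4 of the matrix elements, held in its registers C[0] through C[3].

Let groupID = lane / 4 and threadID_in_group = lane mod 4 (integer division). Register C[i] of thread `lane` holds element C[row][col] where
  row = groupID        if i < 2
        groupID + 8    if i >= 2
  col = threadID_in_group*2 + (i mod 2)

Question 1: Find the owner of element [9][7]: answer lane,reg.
r=9->g=1,rb=1  c=7->t=3,b0=1
L=1*4+3=7  i=1*2+1=3

7,3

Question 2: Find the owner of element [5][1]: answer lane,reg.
20,1

r=5->g=5,rb=0  c=1->t=0,b0=1
L=5*4+0=20  i=0*2+1=1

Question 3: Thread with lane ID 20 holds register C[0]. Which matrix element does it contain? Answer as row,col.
5,0

lane 20: gr=5 (20/4), th=0 (20%4)
i=0: r=5+0=5, c=0*2+0=0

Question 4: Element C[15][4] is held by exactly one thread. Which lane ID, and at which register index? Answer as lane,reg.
30,2

r=15->g=7,rb=1  c=4->t=2,b0=0
L=7*4+2=30  i=1*2+0=2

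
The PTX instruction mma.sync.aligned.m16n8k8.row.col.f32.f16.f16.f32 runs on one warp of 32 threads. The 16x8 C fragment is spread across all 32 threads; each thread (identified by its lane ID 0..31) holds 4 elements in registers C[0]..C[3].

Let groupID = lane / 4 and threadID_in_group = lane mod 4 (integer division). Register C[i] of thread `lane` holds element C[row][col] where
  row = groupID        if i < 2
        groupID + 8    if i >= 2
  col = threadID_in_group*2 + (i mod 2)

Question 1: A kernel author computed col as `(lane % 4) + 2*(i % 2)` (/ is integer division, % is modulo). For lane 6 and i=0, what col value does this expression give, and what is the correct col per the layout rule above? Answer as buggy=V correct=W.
`(lane % 4) + 2*(i % 2)`[6,0]⇒2
L=6⇒gr=6>>2=1, th=6&3=2
[0]⇒row 1+0=1  col 2·2+0=4
col: 2 vs 4

buggy=2 correct=4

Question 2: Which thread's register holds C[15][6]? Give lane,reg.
31,2

r:15=>grp=7,rB=1  c:6=>tig=3,lo=0
L=7*4+3=31  i=1*2+0=2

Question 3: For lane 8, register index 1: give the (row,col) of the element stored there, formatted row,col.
L=8->g=8>>2=2, t=8&3=0
[1]->row 2+0=2  col 0·2+1=1

2,1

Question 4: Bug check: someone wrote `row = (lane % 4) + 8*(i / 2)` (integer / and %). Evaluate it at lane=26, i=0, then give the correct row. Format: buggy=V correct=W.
buggy=2 correct=6

`(lane % 4) + 8*(i / 2)`[26,0]->2
lane 26: gid=6 (26/4), tid=2 (26%4)
i=0: r=6+0=6, c=2*2+0=4
row: 2 vs 6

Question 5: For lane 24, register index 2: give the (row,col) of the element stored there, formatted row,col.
14,0

lane 24->24/4=6, 24 mod 4=0
i=2  r:6+8->14  c:2·0+0->0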